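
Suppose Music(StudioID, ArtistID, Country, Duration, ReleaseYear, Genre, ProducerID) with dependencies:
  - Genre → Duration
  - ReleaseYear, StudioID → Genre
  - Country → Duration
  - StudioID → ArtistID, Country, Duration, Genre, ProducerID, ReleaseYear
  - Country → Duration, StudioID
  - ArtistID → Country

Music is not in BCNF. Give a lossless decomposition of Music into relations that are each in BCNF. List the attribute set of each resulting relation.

Candidate keys of the original relation: {ArtistID}, {Country}, {StudioID}.
{ArtistID, Country, Duration, Genre, ProducerID, ReleaseYear, StudioID}: {Genre} determines {Duration, Genre} here but is not a superkey — split on Genre → Duration, giving {Duration, Genre} and {ArtistID, Country, Genre, ProducerID, ReleaseYear, StudioID}.
{Duration, Genre} is in BCNF.
{ArtistID, Country, Genre, ProducerID, ReleaseYear, StudioID} is in BCNF.

{ArtistID, Country, Genre, ProducerID, ReleaseYear, StudioID}; {Duration, Genre}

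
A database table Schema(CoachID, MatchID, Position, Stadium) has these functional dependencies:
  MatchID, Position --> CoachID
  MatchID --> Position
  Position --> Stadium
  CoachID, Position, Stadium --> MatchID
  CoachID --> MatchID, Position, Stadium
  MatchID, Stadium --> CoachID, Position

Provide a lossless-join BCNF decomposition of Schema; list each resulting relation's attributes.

{CoachID, MatchID, Position}; {Position, Stadium}

Candidate keys of the original relation: {CoachID}, {MatchID}.
In {CoachID, MatchID, Position, Stadium}, {Position} is not a superkey ({Position}⁺ restricted to this set is {Position, Stadium}), so split on Position --> Stadium into {Position, Stadium} and {CoachID, MatchID, Position}.
{Position, Stadium} is in BCNF.
{CoachID, MatchID, Position} is in BCNF.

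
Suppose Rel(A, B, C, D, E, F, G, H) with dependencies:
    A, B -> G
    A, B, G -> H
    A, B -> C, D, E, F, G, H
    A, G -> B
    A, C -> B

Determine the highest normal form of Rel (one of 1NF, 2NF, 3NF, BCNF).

Candidate keys: {A, B}, {A, C}, {A, G}. Prime attributes: {A, B, C, G}.
The left-hand side of every FD is a superkey, so BCNF is satisfied.

BCNF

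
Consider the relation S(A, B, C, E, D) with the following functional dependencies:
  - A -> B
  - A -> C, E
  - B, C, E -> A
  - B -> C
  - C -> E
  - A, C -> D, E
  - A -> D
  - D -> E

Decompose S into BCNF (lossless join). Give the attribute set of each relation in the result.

{A, B, C, D}; {C, E}

Candidate keys of the original relation: {A}, {B}.
{A, B, C, D, E}: {C} determines {C, E} here but is not a superkey — split on C -> E, giving {C, E} and {A, B, C, D}.
{C, E} is in BCNF.
{A, B, C, D} is in BCNF.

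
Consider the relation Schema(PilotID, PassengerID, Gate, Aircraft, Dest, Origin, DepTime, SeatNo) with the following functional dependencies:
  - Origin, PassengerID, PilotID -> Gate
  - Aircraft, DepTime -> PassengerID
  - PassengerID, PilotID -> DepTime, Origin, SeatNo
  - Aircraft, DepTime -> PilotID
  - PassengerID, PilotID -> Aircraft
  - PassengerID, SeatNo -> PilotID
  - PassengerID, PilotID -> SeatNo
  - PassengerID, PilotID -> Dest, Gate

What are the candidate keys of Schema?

Closure of {Aircraft, DepTime} is {Aircraft, DepTime, Dest, Gate, Origin, PassengerID, PilotID, SeatNo}, the whole schema; {Aircraft, DepTime} is a candidate key.
Closure of {PassengerID, PilotID} is {Aircraft, DepTime, Dest, Gate, Origin, PassengerID, PilotID, SeatNo}, the whole schema; {PassengerID, PilotID} is a candidate key.
Closure of {PassengerID, SeatNo} is {Aircraft, DepTime, Dest, Gate, Origin, PassengerID, PilotID, SeatNo}, the whole schema; {PassengerID, SeatNo} is a candidate key.
No proper subset of any of these is a key, and no other minimal superkey exists.

{Aircraft, DepTime}, {PassengerID, PilotID}, {PassengerID, SeatNo}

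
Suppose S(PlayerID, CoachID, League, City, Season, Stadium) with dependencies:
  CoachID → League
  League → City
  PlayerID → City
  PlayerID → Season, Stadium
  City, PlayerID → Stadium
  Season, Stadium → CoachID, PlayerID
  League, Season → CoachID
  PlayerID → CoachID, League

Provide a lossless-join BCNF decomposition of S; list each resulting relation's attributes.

{City, League}; {CoachID, League}; {CoachID, PlayerID, Season, Stadium}

Candidate keys of the original relation: {PlayerID}, {Season, Stadium}.
Within {City, CoachID, League, PlayerID, Season, Stadium}: {CoachID}⁺ ∩ {City, CoachID, League, PlayerID, Season, Stadium} = {City, CoachID, League}, not the whole set, so CoachID → City, League violates BCNF; decompose into {City, CoachID, League} and {CoachID, PlayerID, Season, Stadium}.
Within {City, CoachID, League}: {League}⁺ ∩ {City, CoachID, League} = {City, League}, not the whole set, so League → City violates BCNF; decompose into {City, League} and {CoachID, League}.
{City, League} is in BCNF.
{CoachID, League} is in BCNF.
{CoachID, PlayerID, Season, Stadium} is in BCNF.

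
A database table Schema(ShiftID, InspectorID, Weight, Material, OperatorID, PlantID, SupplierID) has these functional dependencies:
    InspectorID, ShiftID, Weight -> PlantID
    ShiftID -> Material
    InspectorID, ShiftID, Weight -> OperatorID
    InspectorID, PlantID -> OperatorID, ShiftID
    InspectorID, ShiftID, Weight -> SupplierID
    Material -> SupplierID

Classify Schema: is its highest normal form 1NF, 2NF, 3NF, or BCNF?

Candidate keys: {InspectorID, PlantID, Weight}, {InspectorID, ShiftID, Weight}. Prime attributes: {InspectorID, PlantID, ShiftID, Weight}.
ShiftID -> Material breaks BCNF: {ShiftID}⁺ = {Material, ShiftID, SupplierID}, so {ShiftID} is not a superkey.
ShiftID -> Material determines the non-prime attribute {Material} from a non-superkey — 3NF is violated.
The proper key subset {InspectorID, PlantID} of {InspectorID, PlantID, Weight} determines non-prime {Material, OperatorID, SupplierID}, so the relation is not even in 2NF.

1NF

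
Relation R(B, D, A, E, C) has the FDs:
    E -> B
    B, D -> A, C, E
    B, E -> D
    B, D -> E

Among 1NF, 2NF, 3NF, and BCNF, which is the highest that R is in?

BCNF

Candidate keys: {B, D}, {E}. Prime attributes: {B, D, E}.
Every FD has a superkey on the left, so the relation is in BCNF.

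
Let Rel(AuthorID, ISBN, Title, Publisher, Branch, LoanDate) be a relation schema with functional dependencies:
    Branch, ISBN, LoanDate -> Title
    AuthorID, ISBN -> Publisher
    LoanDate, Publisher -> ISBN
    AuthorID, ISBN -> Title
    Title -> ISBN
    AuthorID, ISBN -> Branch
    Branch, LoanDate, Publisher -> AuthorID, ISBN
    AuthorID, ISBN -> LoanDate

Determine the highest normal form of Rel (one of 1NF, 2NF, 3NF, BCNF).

3NF

Candidate keys: {AuthorID, ISBN}, {AuthorID, LoanDate, Publisher}, {AuthorID, Title}, {Branch, LoanDate, Publisher}. Prime attributes: {AuthorID, Branch, ISBN, LoanDate, Publisher, Title}.
For Branch, ISBN, LoanDate -> Title we have {Branch, ISBN, LoanDate}⁺ = {Branch, ISBN, LoanDate, Title}; {Branch, ISBN, LoanDate} is not a superkey, so BCNF fails.
Since {Title} ⊆ prime attributes and every other non-superkey FD also has a prime right side, the schema is in 3NF.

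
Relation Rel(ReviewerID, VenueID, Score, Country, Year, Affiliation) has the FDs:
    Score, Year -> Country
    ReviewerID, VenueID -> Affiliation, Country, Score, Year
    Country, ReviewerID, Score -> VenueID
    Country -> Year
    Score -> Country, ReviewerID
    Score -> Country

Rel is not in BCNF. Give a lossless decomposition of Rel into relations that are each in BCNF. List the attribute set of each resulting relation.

Candidate keys of the original relation: {ReviewerID, VenueID}, {Score}.
{Affiliation, Country, ReviewerID, Score, VenueID, Year}: {Country} determines {Country, Year} here but is not a superkey — split on Country -> Year, giving {Country, Year} and {Affiliation, Country, ReviewerID, Score, VenueID}.
{Country, Year} is in BCNF.
{Affiliation, Country, ReviewerID, Score, VenueID} is in BCNF.

{Affiliation, Country, ReviewerID, Score, VenueID}; {Country, Year}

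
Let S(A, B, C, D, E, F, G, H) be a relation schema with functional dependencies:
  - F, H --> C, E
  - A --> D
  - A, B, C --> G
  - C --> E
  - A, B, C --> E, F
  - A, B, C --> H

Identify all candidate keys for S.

Attributes never on any right-hand side: {A, B} — every candidate key must contain all of them.
{A, B, C}⁺ = {A, B, C, D, E, F, G, H}, which is every attribute, so {A, B, C} is a candidate key.
{A, B, F, H}⁺ = {A, B, C, D, E, F, G, H}, which is every attribute, so {A, B, F, H} is a candidate key.
Any other superkey properly contains one of these, so there are no further candidate keys.

{A, B, C}, {A, B, F, H}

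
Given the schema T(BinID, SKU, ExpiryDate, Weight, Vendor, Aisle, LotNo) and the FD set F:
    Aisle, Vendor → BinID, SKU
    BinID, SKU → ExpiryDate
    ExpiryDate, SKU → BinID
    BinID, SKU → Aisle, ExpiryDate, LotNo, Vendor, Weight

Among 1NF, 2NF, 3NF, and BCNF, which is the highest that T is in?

BCNF

Candidate keys: {Aisle, Vendor}, {BinID, SKU}, {ExpiryDate, SKU}. Prime attributes: {Aisle, BinID, ExpiryDate, SKU, Vendor}.
Every FD has a superkey on the left, so the relation is in BCNF.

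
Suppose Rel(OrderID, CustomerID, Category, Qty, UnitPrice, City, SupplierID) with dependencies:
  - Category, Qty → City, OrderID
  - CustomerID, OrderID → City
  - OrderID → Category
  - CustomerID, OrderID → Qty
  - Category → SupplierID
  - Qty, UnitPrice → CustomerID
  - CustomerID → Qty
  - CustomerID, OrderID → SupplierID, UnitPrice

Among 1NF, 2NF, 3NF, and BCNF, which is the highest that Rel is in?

Candidate keys: {Category, CustomerID}, {Category, Qty, UnitPrice}, {CustomerID, OrderID}, {OrderID, Qty, UnitPrice}. Prime attributes: {Category, CustomerID, OrderID, Qty, UnitPrice}.
For Category, Qty → City, OrderID we have {Category, Qty}⁺ = {Category, City, OrderID, Qty, SupplierID}; {Category, Qty} is not a superkey, so BCNF fails.
Category, Qty → City, OrderID has non-prime {City} on the right and a non-superkey on the left, so 3NF fails.
The proper key subset {Category} of {Category, CustomerID} determines non-prime {SupplierID}, so the relation is not even in 2NF.

1NF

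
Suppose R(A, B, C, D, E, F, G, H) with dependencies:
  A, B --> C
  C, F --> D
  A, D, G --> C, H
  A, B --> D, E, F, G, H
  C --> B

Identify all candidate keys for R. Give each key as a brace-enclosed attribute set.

No FD produces {A}, so it must be in every candidate key.
Closure of {A, B} is {A, B, C, D, E, F, G, H}, the whole schema; {A, B} is a candidate key.
Closure of {A, C} is {A, B, C, D, E, F, G, H}, the whole schema; {A, C} is a candidate key.
Closure of {A, D, G} is {A, B, C, D, E, F, G, H}, the whole schema; {A, D, G} is a candidate key.
No proper subset of any of these is a key, and no other minimal superkey exists.

{A, B}, {A, C}, {A, D, G}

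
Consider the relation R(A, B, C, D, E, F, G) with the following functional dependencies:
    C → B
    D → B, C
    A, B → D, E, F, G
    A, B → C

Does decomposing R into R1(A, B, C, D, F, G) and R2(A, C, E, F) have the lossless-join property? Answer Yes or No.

Yes

R1 ∩ R2 = {A, C, F}; its closure under F is {A, B, C, D, E, F, G}.
Since R1 ⊆ {A, B, C, D, E, F, G}, the intersection is a superkey of R1; the decomposition is lossless.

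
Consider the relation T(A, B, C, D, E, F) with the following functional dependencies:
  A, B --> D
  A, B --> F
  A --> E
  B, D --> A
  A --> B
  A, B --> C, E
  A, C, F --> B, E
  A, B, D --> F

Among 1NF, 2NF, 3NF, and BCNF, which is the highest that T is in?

BCNF

Candidate keys: {A}, {B, D}. Prime attributes: {A, B, D}.
Each dependency's left side is a superkey — BCNF holds.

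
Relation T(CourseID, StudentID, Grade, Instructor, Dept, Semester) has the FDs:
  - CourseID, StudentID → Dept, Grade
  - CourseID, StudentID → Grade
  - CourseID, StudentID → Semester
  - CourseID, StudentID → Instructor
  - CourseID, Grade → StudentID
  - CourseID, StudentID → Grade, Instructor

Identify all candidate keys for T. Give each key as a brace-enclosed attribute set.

No FD produces {CourseID}, so it must be in every candidate key.
{CourseID, Grade} is a candidate key since {CourseID, Grade}⁺ = {CourseID, Dept, Grade, Instructor, Semester, StudentID} covers every attribute.
{CourseID, StudentID} is a candidate key since {CourseID, StudentID}⁺ = {CourseID, Dept, Grade, Instructor, Semester, StudentID} covers every attribute.
No proper subset of any of these is a key, and no other minimal superkey exists.

{CourseID, Grade}, {CourseID, StudentID}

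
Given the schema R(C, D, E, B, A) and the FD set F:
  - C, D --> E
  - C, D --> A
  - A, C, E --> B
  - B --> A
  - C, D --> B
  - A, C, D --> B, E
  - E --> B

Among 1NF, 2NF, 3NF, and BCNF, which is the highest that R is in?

2NF

Candidate key: {C, D}. Prime attributes: {C, D}.
A, C, E --> B: {A, C, E}⁺ = {A, B, C, E}, which is not all of the attributes, so the left side is not a superkey — BCNF is violated.
A, C, E --> B determines the non-prime attribute {B} from a non-superkey — 3NF is violated.
No proper subset of a key has a non-prime attribute in its closure, so there is no partial dependency; 2NF holds.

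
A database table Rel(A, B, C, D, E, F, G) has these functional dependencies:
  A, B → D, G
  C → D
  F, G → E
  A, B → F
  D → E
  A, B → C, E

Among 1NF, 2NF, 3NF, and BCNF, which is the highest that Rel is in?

2NF

Candidate key: {A, B}. Prime attributes: {A, B}.
C → D breaks BCNF: {C}⁺ = {C, D, E}, so {C} is not a superkey.
C → D determines the non-prime attribute {D} from a non-superkey — 3NF is violated.
Checking every proper subset of each key, none determines a non-prime attribute — 2NF is satisfied.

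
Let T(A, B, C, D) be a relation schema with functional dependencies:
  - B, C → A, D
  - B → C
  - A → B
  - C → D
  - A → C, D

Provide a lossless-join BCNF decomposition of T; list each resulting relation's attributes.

Candidate keys of the original relation: {A}, {B}.
In {A, B, C, D}, {C} is not a superkey ({C}⁺ restricted to this set is {C, D}), so split on C → D into {C, D} and {A, B, C}.
{C, D} is in BCNF.
{A, B, C} is in BCNF.

{A, B, C}; {C, D}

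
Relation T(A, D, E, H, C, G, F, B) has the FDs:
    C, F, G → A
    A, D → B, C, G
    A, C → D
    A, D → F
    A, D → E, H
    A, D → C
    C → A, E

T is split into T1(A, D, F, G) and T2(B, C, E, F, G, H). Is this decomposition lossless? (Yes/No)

No

The shared attributes are {F, G} and {F, G}⁺ = {F, G}.
Neither T1 nor T2 is contained in that closure, so the decomposition is lossy.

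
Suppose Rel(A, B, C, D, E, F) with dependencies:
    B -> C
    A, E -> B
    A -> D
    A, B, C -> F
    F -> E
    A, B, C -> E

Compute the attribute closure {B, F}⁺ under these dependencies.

Start with {B, F}.
B -> C applies; add {C} → now {B, C, F}.
F -> E applies; add {E} → now {B, C, E, F}.
No further FD applies.

{B, C, E, F}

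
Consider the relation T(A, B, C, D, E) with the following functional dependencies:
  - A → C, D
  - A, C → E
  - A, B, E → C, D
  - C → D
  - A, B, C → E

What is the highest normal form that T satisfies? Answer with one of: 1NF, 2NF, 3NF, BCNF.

Candidate key: {A, B}. Prime attributes: {A, B}.
For A → C, D we have {A}⁺ = {A, C, D, E}; {A} is not a superkey, so BCNF fails.
A → C, D has non-prime {C, D} on the right and a non-superkey on the left, so 3NF fails.
The proper key subset {A} of {A, B} determines non-prime {C, D, E}, so the relation is not even in 2NF.

1NF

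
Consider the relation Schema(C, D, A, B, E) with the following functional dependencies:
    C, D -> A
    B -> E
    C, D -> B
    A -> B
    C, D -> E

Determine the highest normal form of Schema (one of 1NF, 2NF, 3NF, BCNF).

2NF

Candidate key: {C, D}. Prime attributes: {C, D}.
For B -> E we have {B}⁺ = {B, E}; {B} is not a superkey, so BCNF fails.
B -> E determines the non-prime attribute {E} from a non-superkey — 3NF is violated.
Checking every proper subset of each key, none determines a non-prime attribute — 2NF is satisfied.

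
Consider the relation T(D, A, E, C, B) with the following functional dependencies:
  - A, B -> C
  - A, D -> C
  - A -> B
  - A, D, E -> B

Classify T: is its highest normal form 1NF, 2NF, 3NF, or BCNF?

1NF

Candidate key: {A, D, E}. Prime attributes: {A, D, E}.
For A, B -> C we have {A, B}⁺ = {A, B, C}; {A, B} is not a superkey, so BCNF fails.
A, B -> C has non-prime {C} on the right and a non-superkey on the left, so 3NF fails.
The proper key subset {A} of {A, D, E} determines non-prime {B, C}, so the relation is not even in 2NF.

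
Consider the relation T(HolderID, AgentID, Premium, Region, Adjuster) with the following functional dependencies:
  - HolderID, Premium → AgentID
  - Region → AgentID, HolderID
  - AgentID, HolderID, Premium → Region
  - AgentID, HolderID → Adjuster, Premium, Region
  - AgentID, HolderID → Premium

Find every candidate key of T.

{AgentID, HolderID}, {HolderID, Premium}, {Region}

{Region}⁺ = {Adjuster, AgentID, HolderID, Premium, Region} — all of the relation — so {Region} is a candidate key.
{AgentID, HolderID}⁺ = {Adjuster, AgentID, HolderID, Premium, Region} — all of the relation — so {AgentID, HolderID} is a candidate key.
{HolderID, Premium}⁺ = {Adjuster, AgentID, HolderID, Premium, Region} — all of the relation — so {HolderID, Premium} is a candidate key.
These are minimal and exhaustive — every other superkey contains one of them.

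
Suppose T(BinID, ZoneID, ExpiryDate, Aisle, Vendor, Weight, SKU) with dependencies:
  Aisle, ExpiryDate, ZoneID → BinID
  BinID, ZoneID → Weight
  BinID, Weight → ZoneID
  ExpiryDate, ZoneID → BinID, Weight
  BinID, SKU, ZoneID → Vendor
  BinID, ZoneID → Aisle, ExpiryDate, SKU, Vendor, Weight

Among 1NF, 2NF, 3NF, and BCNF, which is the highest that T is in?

BCNF

Candidate keys: {BinID, Weight}, {BinID, ZoneID}, {ExpiryDate, ZoneID}. Prime attributes: {BinID, ExpiryDate, Weight, ZoneID}.
Each dependency's left side is a superkey — BCNF holds.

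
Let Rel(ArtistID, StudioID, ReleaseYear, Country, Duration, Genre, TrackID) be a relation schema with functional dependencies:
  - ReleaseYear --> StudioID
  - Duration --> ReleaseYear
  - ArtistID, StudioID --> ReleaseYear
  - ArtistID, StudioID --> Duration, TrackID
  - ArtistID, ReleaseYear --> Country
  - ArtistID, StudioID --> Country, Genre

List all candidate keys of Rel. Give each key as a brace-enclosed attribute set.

{ArtistID, Duration}, {ArtistID, ReleaseYear}, {ArtistID, StudioID}

No FD produces {ArtistID}, so it must be in every candidate key.
{ArtistID, Duration}⁺ = {ArtistID, Country, Duration, Genre, ReleaseYear, StudioID, TrackID} — all of the relation — so {ArtistID, Duration} is a candidate key.
{ArtistID, ReleaseYear}⁺ = {ArtistID, Country, Duration, Genre, ReleaseYear, StudioID, TrackID} — all of the relation — so {ArtistID, ReleaseYear} is a candidate key.
{ArtistID, StudioID}⁺ = {ArtistID, Country, Duration, Genre, ReleaseYear, StudioID, TrackID} — all of the relation — so {ArtistID, StudioID} is a candidate key.
These are minimal and exhaustive — every other superkey contains one of them.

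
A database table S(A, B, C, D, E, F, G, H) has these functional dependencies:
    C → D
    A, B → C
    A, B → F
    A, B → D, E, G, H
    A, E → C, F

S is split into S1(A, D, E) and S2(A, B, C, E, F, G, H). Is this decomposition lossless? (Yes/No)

S1 ∩ S2 = {A, E}; its closure under F is {A, C, D, E, F}.
S1 is contained in that closure, so S1 ∩ S2 → S1 holds and the join is lossless.

Yes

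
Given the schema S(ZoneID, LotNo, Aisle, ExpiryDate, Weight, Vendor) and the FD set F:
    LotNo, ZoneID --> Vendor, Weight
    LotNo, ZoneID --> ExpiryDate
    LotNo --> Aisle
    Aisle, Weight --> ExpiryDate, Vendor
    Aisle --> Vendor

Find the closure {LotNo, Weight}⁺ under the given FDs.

{Aisle, ExpiryDate, LotNo, Vendor, Weight}

Start with {LotNo, Weight}.
LotNo --> Aisle applies; add {Aisle} → now {Aisle, LotNo, Weight}.
Aisle, Weight --> ExpiryDate, Vendor applies; add {ExpiryDate, Vendor} → now {Aisle, ExpiryDate, LotNo, Vendor, Weight}.
No further FD applies.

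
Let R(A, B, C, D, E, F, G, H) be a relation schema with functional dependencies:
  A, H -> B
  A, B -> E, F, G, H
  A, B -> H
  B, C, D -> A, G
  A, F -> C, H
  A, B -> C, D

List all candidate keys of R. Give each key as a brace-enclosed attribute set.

{A, B}, {A, F}, {A, H}, {B, C, D}

Closure of {A, B} is {A, B, C, D, E, F, G, H}, the whole schema; {A, B} is a candidate key.
Closure of {A, F} is {A, B, C, D, E, F, G, H}, the whole schema; {A, F} is a candidate key.
Closure of {A, H} is {A, B, C, D, E, F, G, H}, the whole schema; {A, H} is a candidate key.
Closure of {B, C, D} is {A, B, C, D, E, F, G, H}, the whole schema; {B, C, D} is a candidate key.
These are minimal and exhaustive — every other superkey contains one of them.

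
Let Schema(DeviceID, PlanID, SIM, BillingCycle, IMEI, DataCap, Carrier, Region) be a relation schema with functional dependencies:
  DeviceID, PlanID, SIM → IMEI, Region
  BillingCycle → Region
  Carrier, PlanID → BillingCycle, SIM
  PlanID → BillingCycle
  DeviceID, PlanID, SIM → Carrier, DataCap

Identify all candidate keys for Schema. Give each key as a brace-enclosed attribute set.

No FD produces {DeviceID, PlanID}, so they must be in every candidate key.
{Carrier, DeviceID, PlanID} is a candidate key since {Carrier, DeviceID, PlanID}⁺ = {BillingCycle, Carrier, DataCap, DeviceID, IMEI, PlanID, Region, SIM} covers every attribute.
{DeviceID, PlanID, SIM} is a candidate key since {DeviceID, PlanID, SIM}⁺ = {BillingCycle, Carrier, DataCap, DeviceID, IMEI, PlanID, Region, SIM} covers every attribute.
Any other superkey properly contains one of these, so there are no further candidate keys.

{Carrier, DeviceID, PlanID}, {DeviceID, PlanID, SIM}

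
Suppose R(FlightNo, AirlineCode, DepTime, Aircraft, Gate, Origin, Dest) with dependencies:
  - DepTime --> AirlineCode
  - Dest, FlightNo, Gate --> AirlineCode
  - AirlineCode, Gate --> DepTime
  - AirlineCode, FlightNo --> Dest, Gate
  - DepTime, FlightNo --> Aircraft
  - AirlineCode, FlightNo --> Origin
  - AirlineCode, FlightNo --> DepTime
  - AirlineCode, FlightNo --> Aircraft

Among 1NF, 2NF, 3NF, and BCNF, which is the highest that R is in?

3NF

Candidate keys: {AirlineCode, FlightNo}, {DepTime, FlightNo}, {Dest, FlightNo, Gate}. Prime attributes: {AirlineCode, DepTime, Dest, FlightNo, Gate}.
DepTime --> AirlineCode breaks BCNF: {DepTime}⁺ = {AirlineCode, DepTime}, so {DepTime} is not a superkey.
But every attribute on its right side ({AirlineCode}) is prime, and the same holds for every other non-superkey FD, so 3NF still holds.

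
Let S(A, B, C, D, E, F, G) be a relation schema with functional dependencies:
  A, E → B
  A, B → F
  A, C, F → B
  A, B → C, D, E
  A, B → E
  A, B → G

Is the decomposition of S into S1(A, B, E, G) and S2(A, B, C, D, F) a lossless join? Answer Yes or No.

Yes

S1 ∩ S2 = {A, B}; its closure under F is {A, B, C, D, E, F, G}.
This includes all of S1, so the common attributes are a superkey of S1 — the join is lossless.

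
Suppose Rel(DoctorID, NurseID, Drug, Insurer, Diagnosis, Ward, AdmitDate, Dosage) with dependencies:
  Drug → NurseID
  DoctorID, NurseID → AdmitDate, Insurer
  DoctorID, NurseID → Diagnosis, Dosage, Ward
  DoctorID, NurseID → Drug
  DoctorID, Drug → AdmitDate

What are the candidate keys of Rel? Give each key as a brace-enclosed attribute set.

{DoctorID, Drug}, {DoctorID, NurseID}

{DoctorID} never appears on the right of any FD, so every key must include it.
{DoctorID, Drug}⁺ = {AdmitDate, Diagnosis, DoctorID, Dosage, Drug, Insurer, NurseID, Ward}, which is every attribute, so {DoctorID, Drug} is a candidate key.
{DoctorID, NurseID}⁺ = {AdmitDate, Diagnosis, DoctorID, Dosage, Drug, Insurer, NurseID, Ward}, which is every attribute, so {DoctorID, NurseID} is a candidate key.
These are minimal and exhaustive — every other superkey contains one of them.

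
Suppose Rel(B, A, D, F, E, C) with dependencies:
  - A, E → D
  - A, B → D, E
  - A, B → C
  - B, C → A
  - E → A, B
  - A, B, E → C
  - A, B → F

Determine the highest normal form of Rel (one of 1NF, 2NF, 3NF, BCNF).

BCNF

Candidate keys: {A, B}, {B, C}, {E}. Prime attributes: {A, B, C, E}.
Every FD has a superkey on the left, so the relation is in BCNF.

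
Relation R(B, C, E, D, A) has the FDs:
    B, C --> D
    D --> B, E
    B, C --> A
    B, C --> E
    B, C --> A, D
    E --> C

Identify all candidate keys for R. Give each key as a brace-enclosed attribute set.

{B, C}, {B, E}, {D}

{D}⁺ = {A, B, C, D, E} — all of the relation — so {D} is a candidate key.
{B, C}⁺ = {A, B, C, D, E} — all of the relation — so {B, C} is a candidate key.
{B, E}⁺ = {A, B, C, D, E} — all of the relation — so {B, E} is a candidate key.
These are minimal and exhaustive — every other superkey contains one of them.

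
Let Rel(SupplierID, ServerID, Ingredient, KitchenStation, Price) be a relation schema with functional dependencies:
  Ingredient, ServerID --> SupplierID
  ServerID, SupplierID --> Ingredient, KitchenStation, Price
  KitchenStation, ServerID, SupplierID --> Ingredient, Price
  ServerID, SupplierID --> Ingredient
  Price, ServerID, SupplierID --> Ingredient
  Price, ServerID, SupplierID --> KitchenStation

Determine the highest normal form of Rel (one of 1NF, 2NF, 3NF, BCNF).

Candidate keys: {Ingredient, ServerID}, {ServerID, SupplierID}. Prime attributes: {Ingredient, ServerID, SupplierID}.
The left-hand side of every FD is a superkey, so BCNF is satisfied.

BCNF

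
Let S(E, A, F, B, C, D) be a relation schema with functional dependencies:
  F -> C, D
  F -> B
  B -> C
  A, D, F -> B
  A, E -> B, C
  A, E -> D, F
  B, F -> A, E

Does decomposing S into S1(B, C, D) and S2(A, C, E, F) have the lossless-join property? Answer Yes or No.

Common attributes: {C}; their closure is {C}.
The closure covers neither S1 nor S2 entirely; the join is not lossless.

No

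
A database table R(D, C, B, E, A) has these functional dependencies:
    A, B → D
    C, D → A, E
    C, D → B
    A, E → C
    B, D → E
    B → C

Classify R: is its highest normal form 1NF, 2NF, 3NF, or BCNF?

3NF

Candidate keys: {A, B}, {A, D, E}, {B, D}, {C, D}. Prime attributes: {A, B, C, D, E}.
For A, E → C we have {A, E}⁺ = {A, C, E}; {A, E} is not a superkey, so BCNF fails.
Its right-hand attributes {C} are all prime, as are those of every other non-superkey FD — the relation is in 3NF.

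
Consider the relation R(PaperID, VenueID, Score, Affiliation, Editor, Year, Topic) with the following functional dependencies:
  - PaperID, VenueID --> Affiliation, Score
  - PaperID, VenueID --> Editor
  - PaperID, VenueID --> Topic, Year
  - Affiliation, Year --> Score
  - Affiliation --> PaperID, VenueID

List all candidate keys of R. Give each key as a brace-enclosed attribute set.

Closure of {Affiliation} is {Affiliation, Editor, PaperID, Score, Topic, VenueID, Year}, the whole schema; {Affiliation} is a candidate key.
Closure of {PaperID, VenueID} is {Affiliation, Editor, PaperID, Score, Topic, VenueID, Year}, the whole schema; {PaperID, VenueID} is a candidate key.
No proper subset of any of these is a key, and no other minimal superkey exists.

{Affiliation}, {PaperID, VenueID}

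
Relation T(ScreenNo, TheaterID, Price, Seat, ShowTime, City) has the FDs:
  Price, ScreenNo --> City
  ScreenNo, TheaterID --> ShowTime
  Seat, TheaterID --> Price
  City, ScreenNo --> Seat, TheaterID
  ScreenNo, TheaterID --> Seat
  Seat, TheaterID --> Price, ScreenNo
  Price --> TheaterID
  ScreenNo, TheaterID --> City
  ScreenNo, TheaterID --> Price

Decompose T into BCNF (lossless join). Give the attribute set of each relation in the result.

{City, Price, ScreenNo, Seat, ShowTime}; {Price, TheaterID}

Candidate keys of the original relation: {City, ScreenNo}, {Price, ScreenNo}, {Price, Seat}, {ScreenNo, TheaterID}, {Seat, TheaterID}.
In {City, Price, ScreenNo, Seat, ShowTime, TheaterID}, {Price} is not a superkey ({Price}⁺ restricted to this set is {Price, TheaterID}), so split on Price --> TheaterID into {Price, TheaterID} and {City, Price, ScreenNo, Seat, ShowTime}.
{Price, TheaterID} is in BCNF.
{City, Price, ScreenNo, Seat, ShowTime} is in BCNF.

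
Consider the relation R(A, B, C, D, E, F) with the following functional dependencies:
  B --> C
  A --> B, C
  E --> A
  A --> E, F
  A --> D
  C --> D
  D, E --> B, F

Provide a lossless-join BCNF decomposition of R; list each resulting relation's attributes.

Candidate keys of the original relation: {A}, {E}.
{A, B, C, D, E, F}: {B} determines {B, C, D} here but is not a superkey — split on B --> C, D, giving {B, C, D} and {A, B, E, F}.
{B, C, D}: {C} determines {C, D} here but is not a superkey — split on C --> D, giving {C, D} and {B, C}.
{C, D} is in BCNF.
{B, C} is in BCNF.
{A, B, E, F} is in BCNF.

{A, B, E, F}; {B, C}; {C, D}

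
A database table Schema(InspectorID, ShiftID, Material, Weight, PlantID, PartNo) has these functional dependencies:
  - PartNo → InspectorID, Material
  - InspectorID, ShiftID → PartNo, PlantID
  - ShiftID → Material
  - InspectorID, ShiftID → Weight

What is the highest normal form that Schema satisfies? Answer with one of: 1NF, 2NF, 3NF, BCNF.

1NF

Candidate keys: {InspectorID, ShiftID}, {PartNo, ShiftID}. Prime attributes: {InspectorID, PartNo, ShiftID}.
PartNo → InspectorID, Material breaks BCNF: {PartNo}⁺ = {InspectorID, Material, PartNo}, so {PartNo} is not a superkey.
PartNo → InspectorID, Material determines the non-prime attribute {Material} from a non-superkey — 3NF is violated.
Since {ShiftID} ⊂ {InspectorID, ShiftID} and {ShiftID}⁺ ⊇ {Material} with {Material} non-prime, there is a partial dependency; 2NF fails.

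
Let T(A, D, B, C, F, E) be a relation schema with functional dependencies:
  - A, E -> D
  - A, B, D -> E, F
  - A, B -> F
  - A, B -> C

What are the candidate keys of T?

{A, B} never appear on the right of any FD, so every key must include all of them.
{A, B, D}⁺ = {A, B, C, D, E, F} — all of the relation — so {A, B, D} is a candidate key.
{A, B, E}⁺ = {A, B, C, D, E, F} — all of the relation — so {A, B, E} is a candidate key.
These are minimal and exhaustive — every other superkey contains one of them.

{A, B, D}, {A, B, E}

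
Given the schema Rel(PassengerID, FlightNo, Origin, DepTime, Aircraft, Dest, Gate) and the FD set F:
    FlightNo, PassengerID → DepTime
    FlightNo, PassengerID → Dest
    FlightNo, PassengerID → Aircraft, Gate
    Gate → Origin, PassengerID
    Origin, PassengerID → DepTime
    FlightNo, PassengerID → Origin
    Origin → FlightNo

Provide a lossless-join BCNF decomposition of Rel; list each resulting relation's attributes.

Candidate keys of the original relation: {FlightNo, PassengerID}, {Gate}, {Origin, PassengerID}.
In {Aircraft, DepTime, Dest, FlightNo, Gate, Origin, PassengerID}, {Origin} is not a superkey ({Origin}⁺ restricted to this set is {FlightNo, Origin}), so split on Origin → FlightNo into {FlightNo, Origin} and {Aircraft, DepTime, Dest, Gate, Origin, PassengerID}.
{FlightNo, Origin}: every determinant is a superkey — BCNF.
{Aircraft, DepTime, Dest, Gate, Origin, PassengerID}: every determinant is a superkey — BCNF.

{Aircraft, DepTime, Dest, Gate, Origin, PassengerID}; {FlightNo, Origin}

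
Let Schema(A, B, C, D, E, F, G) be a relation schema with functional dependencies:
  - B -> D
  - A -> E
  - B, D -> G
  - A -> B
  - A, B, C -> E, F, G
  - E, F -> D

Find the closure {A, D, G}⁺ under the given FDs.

Start with {A, D, G}.
A -> E applies; add {E} → now {A, D, E, G}.
A -> B applies; add {B} → now {A, B, D, E, G}.
No further FD applies.

{A, B, D, E, G}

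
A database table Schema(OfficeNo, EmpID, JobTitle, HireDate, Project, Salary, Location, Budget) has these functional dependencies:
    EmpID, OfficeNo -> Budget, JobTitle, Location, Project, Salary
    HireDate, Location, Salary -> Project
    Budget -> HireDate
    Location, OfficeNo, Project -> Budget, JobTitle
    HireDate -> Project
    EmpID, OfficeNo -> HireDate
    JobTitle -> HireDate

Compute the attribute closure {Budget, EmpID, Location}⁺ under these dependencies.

Start with {Budget, EmpID, Location}.
Budget -> HireDate applies; add {HireDate} → now {Budget, EmpID, HireDate, Location}.
HireDate -> Project applies; add {Project} → now {Budget, EmpID, HireDate, Location, Project}.
No further FD applies.

{Budget, EmpID, HireDate, Location, Project}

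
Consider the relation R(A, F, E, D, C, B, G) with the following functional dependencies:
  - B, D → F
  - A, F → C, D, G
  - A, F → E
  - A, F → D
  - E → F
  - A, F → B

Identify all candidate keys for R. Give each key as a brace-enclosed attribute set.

No FD produces {A}, so it must be in every candidate key.
{A, E}⁺ = {A, B, C, D, E, F, G}, which is every attribute, so {A, E} is a candidate key.
{A, F}⁺ = {A, B, C, D, E, F, G}, which is every attribute, so {A, F} is a candidate key.
{A, B, D}⁺ = {A, B, C, D, E, F, G}, which is every attribute, so {A, B, D} is a candidate key.
No proper subset of any of these is a key, and no other minimal superkey exists.

{A, B, D}, {A, E}, {A, F}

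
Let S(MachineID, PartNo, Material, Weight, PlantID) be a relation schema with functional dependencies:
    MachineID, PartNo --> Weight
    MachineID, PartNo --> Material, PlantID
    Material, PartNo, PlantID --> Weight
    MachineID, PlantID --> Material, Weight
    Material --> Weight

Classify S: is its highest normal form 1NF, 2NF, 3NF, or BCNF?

2NF

Candidate key: {MachineID, PartNo}. Prime attributes: {MachineID, PartNo}.
Material, PartNo, PlantID --> Weight: {Material, PartNo, PlantID}⁺ = {Material, PartNo, PlantID, Weight}, which is not all of the attributes, so the left side is not a superkey — BCNF is violated.
Material, PartNo, PlantID --> Weight has non-prime {Weight} on the right and a non-superkey on the left, so 3NF fails.
No non-prime attribute depends on a proper subset of any candidate key, so 2NF holds.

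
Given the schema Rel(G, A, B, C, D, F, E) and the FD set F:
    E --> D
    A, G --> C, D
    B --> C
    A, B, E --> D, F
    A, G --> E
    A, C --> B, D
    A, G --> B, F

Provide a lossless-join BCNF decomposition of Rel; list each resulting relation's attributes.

Candidate key of the original relation: {A, G}.
In {A, B, C, D, E, F, G}, {E} is not a superkey ({E}⁺ restricted to this set is {D, E}), so split on E --> D into {D, E} and {A, B, C, E, F, G}.
{D, E} is in BCNF.
In {A, B, C, E, F, G}, {B} is not a superkey ({B}⁺ restricted to this set is {B, C}), so split on B --> C into {B, C} and {A, B, E, F, G}.
{B, C} is in BCNF.
In {A, B, E, F, G}, {A, B, E} is not a superkey ({A, B, E}⁺ restricted to this set is {A, B, E, F}), so split on A, B, E --> F into {A, B, E, F} and {A, B, E, G}.
{A, B, E, F} is in BCNF.
{A, B, E, G} is in BCNF.

{A, B, E, F}; {A, B, E, G}; {B, C}; {D, E}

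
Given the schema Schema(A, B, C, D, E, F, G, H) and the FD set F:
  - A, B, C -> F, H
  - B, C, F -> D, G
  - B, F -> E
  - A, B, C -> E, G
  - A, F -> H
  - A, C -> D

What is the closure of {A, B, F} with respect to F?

Start with {A, B, F}.
B, F -> E applies; add {E} → now {A, B, E, F}.
A, F -> H applies; add {H} → now {A, B, E, F, H}.
No further FD applies.

{A, B, E, F, H}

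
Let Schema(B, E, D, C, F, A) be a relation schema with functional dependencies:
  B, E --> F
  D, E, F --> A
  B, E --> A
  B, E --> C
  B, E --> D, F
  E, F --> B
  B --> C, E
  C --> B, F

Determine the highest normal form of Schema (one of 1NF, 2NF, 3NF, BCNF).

Candidate keys: {B}, {C}, {E, F}. Prime attributes: {B, C, E, F}.
The left-hand side of every FD is a superkey, so BCNF is satisfied.

BCNF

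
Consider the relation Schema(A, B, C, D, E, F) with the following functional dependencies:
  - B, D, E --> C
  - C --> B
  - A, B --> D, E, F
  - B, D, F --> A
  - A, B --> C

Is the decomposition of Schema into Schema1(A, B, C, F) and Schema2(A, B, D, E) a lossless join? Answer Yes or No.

Yes

The shared attributes are {A, B} and {A, B}⁺ = {A, B, C, D, E, F}.
Since Schema1 ⊆ {A, B, C, D, E, F}, the intersection is a superkey of Schema1; the decomposition is lossless.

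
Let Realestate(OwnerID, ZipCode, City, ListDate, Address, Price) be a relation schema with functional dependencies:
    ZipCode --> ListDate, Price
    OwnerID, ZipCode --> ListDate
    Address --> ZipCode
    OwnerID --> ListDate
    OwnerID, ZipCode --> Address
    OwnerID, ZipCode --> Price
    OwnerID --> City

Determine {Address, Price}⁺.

Start with {Address, Price}.
Address --> ZipCode applies; add {ZipCode} → now {Address, Price, ZipCode}.
ZipCode --> ListDate, Price applies; add {ListDate} → now {Address, ListDate, Price, ZipCode}.
No further FD applies.

{Address, ListDate, Price, ZipCode}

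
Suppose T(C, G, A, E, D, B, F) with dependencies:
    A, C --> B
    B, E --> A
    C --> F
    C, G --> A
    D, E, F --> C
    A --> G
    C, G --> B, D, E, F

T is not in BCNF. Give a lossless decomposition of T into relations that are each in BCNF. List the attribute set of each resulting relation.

{A, B, E}; {A, G}; {B, C, D, E}; {C, F}

Candidate keys of the original relation: {A, C}, {A, D, E, F}, {B, C, E}, {B, D, E, F}, {C, G}, {D, E, F, G}.
In {A, B, C, D, E, F, G}, {B, E} is not a superkey ({B, E}⁺ restricted to this set is {A, B, E, G}), so split on B, E --> A, G into {A, B, E, G} and {B, C, D, E, F}.
In {A, B, E, G}, {A} is not a superkey ({A}⁺ restricted to this set is {A, G}), so split on A --> G into {A, G} and {A, B, E}.
{A, G}: every determinant is a superkey — BCNF.
{A, B, E}: every determinant is a superkey — BCNF.
In {B, C, D, E, F}, {C} is not a superkey ({C}⁺ restricted to this set is {C, F}), so split on C --> F into {C, F} and {B, C, D, E}.
{C, F}: every determinant is a superkey — BCNF.
{B, C, D, E}: every determinant is a superkey — BCNF.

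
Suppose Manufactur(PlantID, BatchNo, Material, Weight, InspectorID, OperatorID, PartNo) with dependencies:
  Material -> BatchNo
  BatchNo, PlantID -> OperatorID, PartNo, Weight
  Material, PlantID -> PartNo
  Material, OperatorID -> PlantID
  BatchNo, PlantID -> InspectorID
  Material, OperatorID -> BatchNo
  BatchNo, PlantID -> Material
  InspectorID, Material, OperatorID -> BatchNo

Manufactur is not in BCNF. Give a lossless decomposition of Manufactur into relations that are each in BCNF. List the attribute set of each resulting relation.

Candidate keys of the original relation: {BatchNo, PlantID}, {Material, OperatorID}, {Material, PlantID}.
{BatchNo, InspectorID, Material, OperatorID, PartNo, PlantID, Weight}: {Material} determines {BatchNo, Material} here but is not a superkey — split on Material -> BatchNo, giving {BatchNo, Material} and {InspectorID, Material, OperatorID, PartNo, PlantID, Weight}.
{BatchNo, Material} has no BCNF violation.
{InspectorID, Material, OperatorID, PartNo, PlantID, Weight} has no BCNF violation.

{BatchNo, Material}; {InspectorID, Material, OperatorID, PartNo, PlantID, Weight}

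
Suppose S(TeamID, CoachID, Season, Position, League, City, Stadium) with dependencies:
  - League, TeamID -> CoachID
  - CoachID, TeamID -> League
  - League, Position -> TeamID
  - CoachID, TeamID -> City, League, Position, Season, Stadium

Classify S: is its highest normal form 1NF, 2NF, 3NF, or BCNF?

Candidate keys: {CoachID, TeamID}, {League, Position}, {League, TeamID}. Prime attributes: {CoachID, League, Position, TeamID}.
Every FD has a superkey on the left, so the relation is in BCNF.

BCNF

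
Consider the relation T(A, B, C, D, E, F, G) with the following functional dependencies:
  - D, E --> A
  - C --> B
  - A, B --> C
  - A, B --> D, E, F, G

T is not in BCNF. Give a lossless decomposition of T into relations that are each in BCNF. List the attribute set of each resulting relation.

{A, D, E}; {B, C}; {C, D, E, F, G}

Candidate keys of the original relation: {A, B}, {A, C}, {B, D, E}, {C, D, E}.
{A, B, C, D, E, F, G}: {D, E} determines {A, D, E} here but is not a superkey — split on D, E --> A, giving {A, D, E} and {B, C, D, E, F, G}.
{A, D, E} has no BCNF violation.
{B, C, D, E, F, G}: {C} determines {B, C} here but is not a superkey — split on C --> B, giving {B, C} and {C, D, E, F, G}.
{B, C} has no BCNF violation.
{C, D, E, F, G} has no BCNF violation.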